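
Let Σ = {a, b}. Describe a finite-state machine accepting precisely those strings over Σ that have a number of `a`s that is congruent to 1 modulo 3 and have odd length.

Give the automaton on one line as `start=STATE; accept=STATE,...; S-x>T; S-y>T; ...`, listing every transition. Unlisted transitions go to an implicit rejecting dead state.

Handle the two conditions separately and then intersect. The first has 3 states tracking the count of `a`s modulo 3; the second has 2 states tracking the input length modulo 2. A product state is a pair (one from each), accepting exactly when both do.
With 6 states:
        a   b  
>  q0   q1  q2 
 * q1   q3  q4 
   q2   q4  q0 
   q3   q2  q5 
   q4   q5  q1 
   q5   q0  q3 
(> = start, * = accepting)

start=q0; accept=q1; q0-a>q1; q0-b>q2; q1-a>q3; q1-b>q4; q2-a>q4; q2-b>q0; q3-a>q2; q3-b>q5; q4-a>q5; q4-b>q1; q5-a>q0; q5-b>q3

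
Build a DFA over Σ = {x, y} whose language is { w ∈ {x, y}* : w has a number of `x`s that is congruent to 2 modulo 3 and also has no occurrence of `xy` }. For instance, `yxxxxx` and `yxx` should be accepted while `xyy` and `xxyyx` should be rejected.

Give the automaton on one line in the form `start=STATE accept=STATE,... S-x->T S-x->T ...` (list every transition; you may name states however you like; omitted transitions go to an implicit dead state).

Build one automaton per condition and run them in lockstep. The first has 3 states tracking the count of `x`s modulo 3; the second has 3 states tracking partial matches of the forbidden pattern `xy`. A product state is a pair (one from each), accepting exactly when both do. Minimizing collapses redundant product states.
5 states suffice.
        x   y  
>  q0   q1  q0 
   q1   q2  q3 
 * q2   q4  q3 
   q3   q3  q3 
   q4   q1  q3 
(> = start, * = accepting)

start=q0 accept=q2 q0-x->q1 q0-y->q0 q1-x->q2 q1-y->q3 q2-x->q4 q2-y->q3 q3-x->q3 q3-y->q3 q4-x->q1 q4-y->q3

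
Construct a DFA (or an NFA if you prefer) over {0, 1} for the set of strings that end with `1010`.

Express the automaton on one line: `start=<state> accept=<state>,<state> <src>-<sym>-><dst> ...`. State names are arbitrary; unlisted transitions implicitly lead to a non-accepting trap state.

Remember how much of `1010` the current input suffix matches. State q0 means no match yet; q1 means the last symbol is `1`; q2 means the last 2 symbols are `10`; q3 means the last 3 symbols are `101`; q4 means the last 4 symbols are `1010`. Only q4 accepts. On a mismatch, fall back to the longest proper suffix that is still a prefix of `1010`.
5 states suffice.
        0   1  
>  q0   q0  q1 
   q1   q2  q1 
   q2   q0  q3 
   q3   q4  q1 
 * q4   q0  q3 
(> = start, * = accepting)

start=q0 accept=q4 q0-0->q0 q0-1->q1 q1-0->q2 q1-1->q1 q2-0->q0 q2-1->q3 q3-0->q4 q3-1->q1 q4-0->q0 q4-1->q3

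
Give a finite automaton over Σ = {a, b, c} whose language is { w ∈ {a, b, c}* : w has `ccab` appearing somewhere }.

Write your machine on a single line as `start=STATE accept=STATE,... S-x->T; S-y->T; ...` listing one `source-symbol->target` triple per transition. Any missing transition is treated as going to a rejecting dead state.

States s0..s3 record the length of the longest prefix of `ccab` that matches the current input suffix. Reaching s4 means `ccab` has been seen, and we stay there forever. Accept from s4.
        a   b   c  
>  s0   s0  s0  s1 
   s1   s0  s0  s2 
   s2   s3  s0  s2 
   s3   s0  s4  s1 
 * s4   s4  s4  s4 
(> = start, * = accepting)

start=s0; accept=s4; s0-a->s0; s0-b->s0; s0-c->s1; s1-a->s0; s1-b->s0; s1-c->s2; s2-a->s3; s2-b->s0; s2-c->s2; s3-a->s0; s3-b->s4; s3-c->s1; s4-a->s4; s4-b->s4; s4-c->s4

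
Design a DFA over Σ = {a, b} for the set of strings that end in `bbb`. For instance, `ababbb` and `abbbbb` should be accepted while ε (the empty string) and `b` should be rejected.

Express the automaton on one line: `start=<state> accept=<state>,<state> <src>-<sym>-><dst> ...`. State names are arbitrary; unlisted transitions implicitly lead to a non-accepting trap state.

start=q0 accept=q3 q0-a->q0 q0-b->q1 q1-a->q0 q1-b->q2 q2-a->q0 q2-b->q3 q3-a->q0 q3-b->q3

Let each state record the length of the longest suffix of the input read so far that is also a prefix of `bbb`. q1 means the last symbol is `b`; q2 means the last 2 symbols are `bb`; q3 means the last 3 symbols are `bbb`. Accept only at q3, where the string currently ends in `bbb`.
A 4-state machine:
        a   b  
>  q0   q0  q1 
   q1   q0  q2 
   q2   q0  q3 
 * q3   q0  q3 
(> = start, * = accepting)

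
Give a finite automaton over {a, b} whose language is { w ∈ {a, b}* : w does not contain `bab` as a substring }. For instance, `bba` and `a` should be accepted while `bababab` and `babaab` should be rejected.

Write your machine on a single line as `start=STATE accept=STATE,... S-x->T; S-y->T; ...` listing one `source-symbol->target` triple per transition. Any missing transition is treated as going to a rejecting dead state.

start=S0; accept=S0,S1,S2; S0-a->S0; S0-b->S1; S1-a->S2; S1-b->S1; S2-a->S0; S2-b->S3; S3-a->S3; S3-b->S3

Track partial matches of the forbidden pattern `bab`. State S3 is a dead state reached once `bab` has occurred; every other state accepts. S0 means no part of `bab` is currently matched.
With 4 states:
        a   b  
>* S0   S0  S1 
 * S1   S2  S1 
 * S2   S0  S3 
   S3   S3  S3 
(> = start, * = accepting)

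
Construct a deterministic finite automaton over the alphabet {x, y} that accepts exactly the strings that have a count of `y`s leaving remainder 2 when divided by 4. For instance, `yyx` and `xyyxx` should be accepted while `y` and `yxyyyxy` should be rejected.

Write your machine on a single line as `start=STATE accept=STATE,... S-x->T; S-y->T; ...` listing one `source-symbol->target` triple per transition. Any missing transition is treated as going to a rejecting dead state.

start=q0; accept=q2; q0-x->q0; q0-y->q1; q1-x->q1; q1-y->q2; q2-x->q2; q2-y->q3; q3-x->q3; q3-y->q0

Keep the running count of `y`s modulo 4: each `y` advances along the cycle q0 → q1 → q2 → q3 → q0 while other symbols loop. Accept at q2.
A 4-state machine:
        x   y  
>  q0   q0  q1 
   q1   q1  q2 
 * q2   q2  q3 
   q3   q3  q0 
(> = start, * = accepting)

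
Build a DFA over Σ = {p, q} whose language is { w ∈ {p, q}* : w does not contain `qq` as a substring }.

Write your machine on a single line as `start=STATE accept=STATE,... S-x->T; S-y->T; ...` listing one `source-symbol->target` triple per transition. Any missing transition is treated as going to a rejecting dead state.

start=S0; accept=S0,S1; S0-p->S0; S0-q->S1; S1-p->S0; S1-q->S2; S2-p->S2; S2-q->S2

Track partial matches of the forbidden pattern `qq`. State S2 is a dead state reached once `qq` has occurred; every other state accepts. S0 means no part of `qq` is currently matched.
With 3 states:
        p   q  
>* S0   S0  S1 
 * S1   S0  S2 
   S2   S2  S2 
(> = start, * = accepting)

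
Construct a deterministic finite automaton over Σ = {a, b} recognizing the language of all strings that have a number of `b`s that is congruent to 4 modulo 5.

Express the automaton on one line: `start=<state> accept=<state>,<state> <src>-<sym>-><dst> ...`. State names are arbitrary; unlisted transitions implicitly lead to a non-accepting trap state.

start=S0 accept=S4 S0-a->S0 S0-b->S1 S1-a->S1 S1-b->S2 S2-a->S2 S2-b->S3 S3-a->S3 S3-b->S4 S4-a->S4 S4-b->S0

Keep the running count of `b`s modulo 5: each `b` advances along the cycle S0 → S1 → S2 → S3 → S4 → S0 while other symbols loop. Accept at S4.
With 5 states:
        a   b  
>  S0   S0  S1 
   S1   S1  S2 
   S2   S2  S3 
   S3   S3  S4 
 * S4   S4  S0 
(> = start, * = accepting)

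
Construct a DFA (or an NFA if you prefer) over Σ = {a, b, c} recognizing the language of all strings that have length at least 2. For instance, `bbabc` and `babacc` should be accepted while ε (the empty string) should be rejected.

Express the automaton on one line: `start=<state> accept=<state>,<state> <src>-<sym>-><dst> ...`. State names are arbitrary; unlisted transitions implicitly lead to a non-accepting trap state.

Count input length up to 3: every symbol moves from q0 toward q3, which means 'more than 2' and absorbs. Accept from {q2, q3}.
        a   b   c  
>  q0   q1  q1  q1 
   q1   q2  q2  q2 
 * q2   q3  q3  q3 
 * q3   q3  q3  q3 
(> = start, * = accepting)

start=q0 accept=q2,q3 q0-a->q1 q0-b->q1 q0-c->q1 q1-a->q2 q1-b->q2 q1-c->q2 q2-a->q3 q2-b->q3 q2-c->q3 q3-a->q3 q3-b->q3 q3-c->q3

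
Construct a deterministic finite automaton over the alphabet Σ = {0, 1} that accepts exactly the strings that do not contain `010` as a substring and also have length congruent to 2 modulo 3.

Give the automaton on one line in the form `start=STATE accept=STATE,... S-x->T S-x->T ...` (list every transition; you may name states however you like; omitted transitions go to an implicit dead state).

Handle the two conditions separately and then intersect. One (4 states) tracks partial matches of the forbidden pattern `010`; the other (3 states) tracks the input length modulo 3. Each combined state is a pair, one component from each; accept when both components accept. After merging equivalent states the machine shrinks.
With 10 states:
       0  1 
>  A   B  C 
   B   D  E 
   C   D  F 
 * D   G  H 
 * E   I  A 
 * F   G  A 
   G   B  J 
   H   I  C 
   I   I  I 
   J   I  F 
(> = start, * = accepting)

start=A accept=D,E,F A-0->B A-1->C B-0->D B-1->E C-0->D C-1->F D-0->G D-1->H E-0->I E-1->A F-0->G F-1->A G-0->B G-1->J H-0->I H-1->C I-0->I I-1->I J-0->I J-1->F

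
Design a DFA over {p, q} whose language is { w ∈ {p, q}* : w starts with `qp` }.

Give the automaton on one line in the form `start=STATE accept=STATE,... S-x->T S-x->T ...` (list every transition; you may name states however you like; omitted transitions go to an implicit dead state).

start=s0 accept=s2 s0-p->s3 s0-q->s1 s1-p->s2 s1-q->s3 s2-p->s2 s2-q->s2 s3-p->s3 s3-q->s3

Check the first 2 symbols one by one: s0 through s1 record how many have matched `qp` so far; any wrong symbol goes to the dead state s3. After all 2 match we enter the accepting sink s2.
With 4 states:
        p   q  
>  s0   s3  s1 
   s1   s2  s3 
 * s2   s2  s2 
   s3   s3  s3 
(> = start, * = accepting)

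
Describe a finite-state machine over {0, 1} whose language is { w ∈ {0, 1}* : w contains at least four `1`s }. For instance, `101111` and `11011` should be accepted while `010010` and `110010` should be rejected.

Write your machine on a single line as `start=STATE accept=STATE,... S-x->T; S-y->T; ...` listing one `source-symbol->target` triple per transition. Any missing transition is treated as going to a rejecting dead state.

start=S0; accept=S4,S5; S0-0->S0; S0-1->S1; S1-0->S1; S1-1->S2; S2-0->S2; S2-1->S3; S3-0->S3; S3-1->S4; S4-0->S4; S4-1->S5; S5-0->S5; S5-1->S5

Count `1`s, saturating at 5: states S0 through S4 mean 0 through 4 `1`s seen; S5 means more than 4. Each `1` increments (capped at S5); other symbols loop. Accept from {S4, S5}.
With 6 states:
        0   1  
>  S0   S0  S1 
   S1   S1  S2 
   S2   S2  S3 
   S3   S3  S4 
 * S4   S4  S5 
 * S5   S5  S5 
(> = start, * = accepting)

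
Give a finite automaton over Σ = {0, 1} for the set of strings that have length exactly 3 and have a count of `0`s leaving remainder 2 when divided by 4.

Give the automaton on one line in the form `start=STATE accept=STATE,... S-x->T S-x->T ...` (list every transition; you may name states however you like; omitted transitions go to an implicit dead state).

Build one automaton per condition and run them in lockstep. One (5 states) tracks the input length, saturating at 4; the other (4 states) tracks the count of `0`s modulo 4. Each combined state is a pair, one component from each; accept when both components accept. Minimizing collapses redundant product states.
        0   1  
>  q0   q1  q2 
   q1   q3  q4 
   q2   q4  q5 
   q3   q5  q6 
   q4   q6  q5 
   q5   q5  q5 
 * q6   q5  q5 
(> = start, * = accepting)

start=q0 accept=q6 q0-0->q1 q0-1->q2 q1-0->q3 q1-1->q4 q2-0->q4 q2-1->q5 q3-0->q5 q3-1->q6 q4-0->q6 q4-1->q5 q5-0->q5 q5-1->q5 q6-0->q5 q6-1->q5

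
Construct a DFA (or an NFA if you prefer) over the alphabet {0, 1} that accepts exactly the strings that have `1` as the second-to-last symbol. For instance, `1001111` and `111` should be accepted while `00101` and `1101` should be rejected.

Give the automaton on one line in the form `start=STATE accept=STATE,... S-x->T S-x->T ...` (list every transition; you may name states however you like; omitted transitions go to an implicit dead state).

A DFA must remember the last 2 symbols (since which symbol is second-to-last isn't known until the input ends). Use one state per possible window of the last ≤2 symbols; accept from those whose window starts with `1`.
With 7 states:
        0   1  
>  q0   q1  q2 
   q1   q3  q4 
   q2   q5  q6 
   q3   q3  q4 
   q4   q5  q6 
 * q5   q3  q4 
 * q6   q5  q6 
(> = start, * = accepting)

start=q0 accept=q5,q6 q0-0->q1 q0-1->q2 q1-0->q3 q1-1->q4 q2-0->q5 q2-1->q6 q3-0->q3 q3-1->q4 q4-0->q5 q4-1->q6 q5-0->q3 q5-1->q4 q6-0->q5 q6-1->q6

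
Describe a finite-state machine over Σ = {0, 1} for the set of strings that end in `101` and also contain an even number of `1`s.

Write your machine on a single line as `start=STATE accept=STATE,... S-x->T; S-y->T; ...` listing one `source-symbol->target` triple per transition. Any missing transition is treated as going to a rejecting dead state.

start=s0; accept=s5; s0-0->s0; s0-1->s1; s1-0->s2; s1-1->s3; s2-0->s4; s2-1->s5; s3-0->s6; s3-1->s1; s4-0->s4; s4-1->s3; s5-0->s6; s5-1->s1; s6-0->s0; s6-1->s7; s7-0->s2; s7-1->s3

Build one automaton per condition and run them in lockstep. The first has 4 states tracking how much of the suffix `101` has currently been matched; the second has 2 states tracking the count of `1`s modulo 2. A product state is a pair (one from each), accepting exactly when both do.
        0   1  
>  s0   s0  s1 
   s1   s2  s3 
   s2   s4  s5 
   s3   s6  s1 
   s4   s4  s3 
 * s5   s6  s1 
   s6   s0  s7 
   s7   s2  s3 
(> = start, * = accepting)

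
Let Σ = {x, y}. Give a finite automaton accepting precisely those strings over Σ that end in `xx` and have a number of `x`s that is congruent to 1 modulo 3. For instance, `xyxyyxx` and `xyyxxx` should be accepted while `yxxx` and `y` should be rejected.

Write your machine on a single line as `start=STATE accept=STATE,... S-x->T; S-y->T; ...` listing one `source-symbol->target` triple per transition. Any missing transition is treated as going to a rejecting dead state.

start=q0; accept=q4; q0-x->q1; q0-y->q0; q1-x->q2; q1-y->q1; q2-x->q3; q2-y->q2; q3-x->q4; q3-y->q0; q4-x->q2; q4-y->q1

Handle the two conditions separately and then intersect. One (3 states) tracks how much of the suffix `xx` has currently been matched; the other (3 states) tracks the count of `x`s modulo 3. Each combined state is a pair, one component from each; accept when both components accept. Minimizing collapses redundant product states.
        x   y  
>  q0   q1  q0 
   q1   q2  q1 
   q2   q3  q2 
   q3   q4  q0 
 * q4   q2  q1 
(> = start, * = accepting)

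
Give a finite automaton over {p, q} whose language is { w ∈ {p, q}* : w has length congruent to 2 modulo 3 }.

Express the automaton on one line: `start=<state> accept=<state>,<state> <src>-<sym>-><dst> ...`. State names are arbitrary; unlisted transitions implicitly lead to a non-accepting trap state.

start=S0 accept=S2 S0-p->S1 S0-q->S1 S1-p->S2 S1-q->S2 S2-p->S0 S2-q->S0

Count input length modulo 3: every symbol advances one step around the cycle S0 → S1 → S2 → S0. Accept at S2.
A 3-state machine:
        p   q  
>  S0   S1  S1 
   S1   S2  S2 
 * S2   S0  S0 
(> = start, * = accepting)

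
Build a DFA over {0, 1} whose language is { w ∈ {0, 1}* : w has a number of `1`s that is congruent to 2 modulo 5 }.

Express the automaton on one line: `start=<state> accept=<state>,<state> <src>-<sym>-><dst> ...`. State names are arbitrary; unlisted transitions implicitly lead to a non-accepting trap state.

The only thing that matters is how many `1`s have appeared, reduced mod 5. Use one state per residue: q0 for 0, …, q4 for 4. Reading `1` moves to the next residue; anything else stays put. q2 is accepting.
With 5 states:
        0   1  
>  q0   q0  q1 
   q1   q1  q2 
 * q2   q2  q3 
   q3   q3  q4 
   q4   q4  q0 
(> = start, * = accepting)

start=q0 accept=q2 q0-0->q0 q0-1->q1 q1-0->q1 q1-1->q2 q2-0->q2 q2-1->q3 q3-0->q3 q3-1->q4 q4-0->q4 q4-1->q0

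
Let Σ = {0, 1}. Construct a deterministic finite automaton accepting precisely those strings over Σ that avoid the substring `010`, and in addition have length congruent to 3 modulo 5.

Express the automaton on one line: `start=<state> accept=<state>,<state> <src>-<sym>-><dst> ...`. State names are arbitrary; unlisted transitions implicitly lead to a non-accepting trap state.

start=q0 accept=q6,q7,q9 q0-0->q1 q0-1->q2 q1-0->q3 q1-1->q4 q2-0->q3 q2-1->q5 q3-0->q6 q3-1->q7 q4-0->q8 q4-1->q9 q5-0->q6 q5-1->q9 q6-0->q10 q6-1->q11 q7-0->q8 q7-1->q12 q8-0->q8 q8-1->q8 q9-0->q10 q9-1->q12 q10-0->q13 q10-1->q14 q11-0->q8 q11-1->q0 q12-0->q13 q12-1->q0 q13-0->q1 q13-1->q15 q14-0->q8 q14-1->q2 q15-0->q8 q15-1->q5

Handle the two conditions separately and then intersect. The first has 4 states tracking partial matches of the forbidden pattern `010`; the second has 5 states tracking the input length modulo 5. A product state is a pair (one from each), accepting exactly when both do. Minimizing collapses redundant product states.
          0    1  
>  q0     q1   q2 
   q1     q3   q4 
   q2     q3   q5 
   q3     q6   q7 
   q4     q8   q9 
   q5     q6   q9 
 * q6    q10  q11 
 * q7     q8  q12 
   q8     q8   q8 
 * q9    q10  q12 
   q10   q13  q14 
   q11    q8   q0 
   q12   q13   q0 
   q13    q1  q15 
   q14    q8   q2 
   q15    q8   q5 
(> = start, * = accepting)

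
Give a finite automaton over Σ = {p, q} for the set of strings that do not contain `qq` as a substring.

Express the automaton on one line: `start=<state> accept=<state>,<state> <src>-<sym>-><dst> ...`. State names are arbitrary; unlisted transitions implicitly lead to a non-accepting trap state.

This is the complement of 'contains `qq`'. Use the same substring-matching states — S0 through S2 holding how much of `qq` has just been matched — but flip the accepting set: everything except the trap S2 accepts.
        p   q  
>* S0   S0  S1 
 * S1   S0  S2 
   S2   S2  S2 
(> = start, * = accepting)

start=S0 accept=S0,S1 S0-p->S0 S0-q->S1 S1-p->S0 S1-q->S2 S2-p->S2 S2-q->S2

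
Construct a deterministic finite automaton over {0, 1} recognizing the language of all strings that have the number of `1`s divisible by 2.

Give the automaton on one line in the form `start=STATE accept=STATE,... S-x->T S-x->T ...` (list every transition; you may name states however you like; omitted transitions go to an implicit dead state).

start=q0 accept=q0 q0-0->q0 q0-1->q1 q1-0->q1 q1-1->q0

The only thing that matters is how many `1`s have appeared, reduced mod 2. Use one state per residue: q0 for 0, …, q1 for 1. Reading `1` moves to the next residue; anything else stays put. q0 is accepting.
2 states suffice.
        0   1  
>* q0   q0  q1 
   q1   q1  q0 
(> = start, * = accepting)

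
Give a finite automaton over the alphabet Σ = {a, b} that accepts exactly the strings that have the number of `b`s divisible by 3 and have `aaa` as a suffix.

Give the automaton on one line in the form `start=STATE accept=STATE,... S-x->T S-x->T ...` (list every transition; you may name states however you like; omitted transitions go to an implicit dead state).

Build one automaton per condition and run them in lockstep. The first has 3 states tracking the count of `b`s modulo 3; the second has 4 states tracking how much of the suffix `aaa` has currently been matched. A product state is a pair (one from each), accepting exactly when both do. Equivalent product states are then merged.
With 6 states:
        a   b  
>  s0   s1  s2 
   s1   s3  s2 
   s2   s2  s4 
   s3   s5  s2 
   s4   s4  s0 
 * s5   s5  s2 
(> = start, * = accepting)

start=s0 accept=s5 s0-a->s1 s0-b->s2 s1-a->s3 s1-b->s2 s2-a->s2 s2-b->s4 s3-a->s5 s3-b->s2 s4-a->s4 s4-b->s0 s5-a->s5 s5-b->s2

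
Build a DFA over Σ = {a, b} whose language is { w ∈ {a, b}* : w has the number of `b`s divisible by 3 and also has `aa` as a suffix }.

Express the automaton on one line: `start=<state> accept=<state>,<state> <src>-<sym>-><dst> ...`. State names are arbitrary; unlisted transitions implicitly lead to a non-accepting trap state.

Build one automaton per condition and run them in lockstep. The first has 3 states tracking the count of `b`s modulo 3; the second has 3 states tracking how much of the suffix `aa` has currently been matched. A product state is a pair (one from each), accepting exactly when both do.
        a   b  
>  q0   q1  q2 
   q1   q3  q2 
   q2   q4  q5 
 * q3   q3  q2 
   q4   q6  q5 
   q5   q7  q0 
   q6   q6  q5 
   q7   q8  q0 
   q8   q8  q0 
(> = start, * = accepting)

start=q0 accept=q3 q0-a->q1 q0-b->q2 q1-a->q3 q1-b->q2 q2-a->q4 q2-b->q5 q3-a->q3 q3-b->q2 q4-a->q6 q4-b->q5 q5-a->q7 q5-b->q0 q6-a->q6 q6-b->q5 q7-a->q8 q7-b->q0 q8-a->q8 q8-b->q0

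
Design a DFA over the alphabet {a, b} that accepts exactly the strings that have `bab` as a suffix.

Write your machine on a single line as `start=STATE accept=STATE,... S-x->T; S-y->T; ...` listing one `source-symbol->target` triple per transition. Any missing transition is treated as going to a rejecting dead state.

start=s0; accept=s3; s0-a->s0; s0-b->s1; s1-a->s2; s1-b->s1; s2-a->s0; s2-b->s3; s3-a->s2; s3-b->s1

Let each state record the length of the longest suffix of the input read so far that is also a prefix of `bab`. s1 means the last symbol is `b`; s2 means the last 2 symbols are `ba`; s3 means the last 3 symbols are `bab`. Accept only at s3, where the string currently ends in `bab`.
        a   b  
>  s0   s0  s1 
   s1   s2  s1 
   s2   s0  s3 
 * s3   s2  s1 
(> = start, * = accepting)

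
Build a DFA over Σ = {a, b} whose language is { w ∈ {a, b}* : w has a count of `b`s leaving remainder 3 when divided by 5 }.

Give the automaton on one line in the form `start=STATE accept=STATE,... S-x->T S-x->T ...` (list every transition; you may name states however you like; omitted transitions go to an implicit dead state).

Keep the running count of `b`s modulo 5: each `b` advances along the cycle q0 → q1 → q2 → q3 → q4 → q0 while other symbols loop. Accept at q3.
A 5-state machine:
        a   b  
>  q0   q0  q1 
   q1   q1  q2 
   q2   q2  q3 
 * q3   q3  q4 
   q4   q4  q0 
(> = start, * = accepting)

start=q0 accept=q3 q0-a->q0 q0-b->q1 q1-a->q1 q1-b->q2 q2-a->q2 q2-b->q3 q3-a->q3 q3-b->q4 q4-a->q4 q4-b->q0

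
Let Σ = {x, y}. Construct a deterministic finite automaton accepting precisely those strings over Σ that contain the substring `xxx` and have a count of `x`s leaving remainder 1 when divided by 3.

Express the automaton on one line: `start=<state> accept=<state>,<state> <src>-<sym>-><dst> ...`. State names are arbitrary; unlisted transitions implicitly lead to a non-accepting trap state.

start=q0 accept=q7 q0-x->q1 q0-y->q0 q1-x->q2 q1-y->q3 q2-x->q4 q2-y->q5 q3-x->q6 q3-y->q3 q4-x->q7 q4-y->q4 q5-x->q8 q5-y->q5 q6-x->q9 q6-y->q5 q7-x->q10 q7-y->q7 q8-x->q11 q8-y->q0 q9-x->q7 q9-y->q0 q10-x->q4 q10-y->q10 q11-x->q10 q11-y->q3

Run two small machines in parallel and take their product. The first has 4 states tracking whether and how much of `xxx` has been seen; the second has 3 states tracking the count of `x`s modulo 3. A product state is a pair (one from each), accepting exactly when both do.
With 12 states:
          x    y  
>  q0     q1   q0 
   q1     q2   q3 
   q2     q4   q5 
   q3     q6   q3 
   q4     q7   q4 
   q5     q8   q5 
   q6     q9   q5 
 * q7    q10   q7 
   q8    q11   q0 
   q9     q7   q0 
   q10    q4  q10 
   q11   q10   q3 
(> = start, * = accepting)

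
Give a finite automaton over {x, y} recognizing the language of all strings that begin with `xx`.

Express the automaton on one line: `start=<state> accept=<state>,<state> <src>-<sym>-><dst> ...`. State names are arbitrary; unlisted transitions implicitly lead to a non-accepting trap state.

start=S0 accept=S2 S0-x->S1 S0-y->S3 S1-x->S2 S1-y->S3 S2-x->S2 S2-y->S2 S3-x->S3 S3-y->S3

Walk along `xx` while the input agrees: from S0 take `x` to S1, and so on. Any deviation drops to the rejecting sink S3. Once S2 is reached the prefix is confirmed and every continuation is accepted.
A 4-state machine:
        x   y  
>  S0   S1  S3 
   S1   S2  S3 
 * S2   S2  S2 
   S3   S3  S3 
(> = start, * = accepting)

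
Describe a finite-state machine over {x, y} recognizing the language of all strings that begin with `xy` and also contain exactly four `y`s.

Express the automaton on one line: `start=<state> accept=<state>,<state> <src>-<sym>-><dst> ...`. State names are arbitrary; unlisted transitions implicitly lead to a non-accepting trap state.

start=q0 accept=q10 q0-x->q1 q0-y->q2 q1-x->q3 q1-y->q4 q2-x->q2 q2-y->q5 q3-x->q3 q3-y->q2 q4-x->q4 q4-y->q6 q5-x->q5 q5-y->q7 q6-x->q6 q6-y->q8 q7-x->q7 q7-y->q9 q8-x->q8 q8-y->q10 q9-x->q9 q9-y->q11 q10-x->q10 q10-y->q12 q11-x->q11 q11-y->q11 q12-x->q12 q12-y->q12

Run two small machines in parallel and take their product. One (4 states) tracks whether the input so far still matches the prefix `xy`; the other (6 states) tracks the count of `y`s, saturating at 5. Each combined state is a pair, one component from each; accept when both components accept.
A 13-state machine:
          x    y  
>  q0     q1   q2 
   q1     q3   q4 
   q2     q2   q5 
   q3     q3   q2 
   q4     q4   q6 
   q5     q5   q7 
   q6     q6   q8 
   q7     q7   q9 
   q8     q8  q10 
   q9     q9  q11 
 * q10   q10  q12 
   q11   q11  q11 
   q12   q12  q12 
(> = start, * = accepting)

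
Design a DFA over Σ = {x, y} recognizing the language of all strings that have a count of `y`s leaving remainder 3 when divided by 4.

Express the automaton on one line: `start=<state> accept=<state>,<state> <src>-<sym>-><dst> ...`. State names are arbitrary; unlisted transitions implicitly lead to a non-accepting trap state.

Keep the running count of `y`s modulo 4: each `y` advances along the cycle q0 → q1 → q2 → q3 → q0 while other symbols loop. Accept at q3.
A 4-state machine:
        x   y  
>  q0   q0  q1 
   q1   q1  q2 
   q2   q2  q3 
 * q3   q3  q0 
(> = start, * = accepting)

start=q0 accept=q3 q0-x->q0 q0-y->q1 q1-x->q1 q1-y->q2 q2-x->q2 q2-y->q3 q3-x->q3 q3-y->q0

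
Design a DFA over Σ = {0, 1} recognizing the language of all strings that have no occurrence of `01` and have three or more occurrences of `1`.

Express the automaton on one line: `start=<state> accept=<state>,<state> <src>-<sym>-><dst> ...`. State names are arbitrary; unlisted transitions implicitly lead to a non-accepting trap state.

start=q0 accept=q8,q10,q11,q13 q0-0->q1 q0-1->q2 q1-0->q1 q1-1->q3 q2-0->q4 q2-1->q5 q3-0->q3 q3-1->q6 q4-0->q4 q4-1->q6 q5-0->q7 q5-1->q8 q6-0->q6 q6-1->q9 q7-0->q7 q7-1->q9 q8-0->q10 q8-1->q11 q9-0->q9 q9-1->q12 q10-0->q10 q10-1->q12 q11-0->q13 q11-1->q11 q12-0->q12 q12-1->q12 q13-0->q13 q13-1->q12

Handle the two conditions separately and then intersect. The first has 3 states tracking partial matches of the forbidden pattern `01`; the second has 5 states tracking the count of `1`s, saturating at 4. A product state is a pair (one from each), accepting exactly when both do.
With 14 states:
          0    1  
>  q0     q1   q2 
   q1     q1   q3 
   q2     q4   q5 
   q3     q3   q6 
   q4     q4   q6 
   q5     q7   q8 
   q6     q6   q9 
   q7     q7   q9 
 * q8    q10  q11 
   q9     q9  q12 
 * q10   q10  q12 
 * q11   q13  q11 
   q12   q12  q12 
 * q13   q13  q12 
(> = start, * = accepting)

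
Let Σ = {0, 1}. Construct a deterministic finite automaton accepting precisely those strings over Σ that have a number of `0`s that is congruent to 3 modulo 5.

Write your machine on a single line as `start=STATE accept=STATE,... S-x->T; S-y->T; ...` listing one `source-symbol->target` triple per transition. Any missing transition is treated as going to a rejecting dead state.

The only thing that matters is how many `0`s have appeared, reduced mod 5. Use one state per residue: S0 for 0, …, S4 for 4. Reading `0` moves to the next residue; anything else stays put. S3 is accepting.
With 5 states:
        0   1  
>  S0   S1  S0 
   S1   S2  S1 
   S2   S3  S2 
 * S3   S4  S3 
   S4   S0  S4 
(> = start, * = accepting)

start=S0; accept=S3; S0-0->S1; S0-1->S0; S1-0->S2; S1-1->S1; S2-0->S3; S2-1->S2; S3-0->S4; S3-1->S3; S4-0->S0; S4-1->S4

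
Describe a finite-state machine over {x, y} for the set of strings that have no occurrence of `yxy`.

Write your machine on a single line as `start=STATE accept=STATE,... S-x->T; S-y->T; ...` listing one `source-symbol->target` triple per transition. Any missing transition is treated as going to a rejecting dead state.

start=A; accept=A,B,C; A-x->A; A-y->B; B-x->C; B-y->B; C-x->A; C-y->D; D-x->D; D-y->D

This is the complement of 'contains `yxy`'. Use the same substring-matching states — A through D holding how much of `yxy` has just been matched — but flip the accepting set: everything except the trap D accepts.
With 4 states:
       x  y 
>* A   A  B 
 * B   C  B 
 * C   A  D 
   D   D  D 
(> = start, * = accepting)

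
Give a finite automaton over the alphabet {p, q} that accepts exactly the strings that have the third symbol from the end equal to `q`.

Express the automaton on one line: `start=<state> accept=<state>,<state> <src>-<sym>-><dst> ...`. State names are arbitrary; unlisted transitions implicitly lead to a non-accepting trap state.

start=S0 accept=S11,S12,S13,S14 S0-p->S1 S0-q->S2 S1-p->S3 S1-q->S4 S2-p->S5 S2-q->S6 S3-p->S7 S3-q->S8 S4-p->S9 S4-q->S10 S5-p->S11 S5-q->S12 S6-p->S13 S6-q->S14 S7-p->S7 S7-q->S8 S8-p->S9 S8-q->S10 S9-p->S11 S9-q->S12 S10-p->S13 S10-q->S14 S11-p->S7 S11-q->S8 S12-p->S9 S12-q->S10 S13-p->S11 S13-q->S12 S14-p->S13 S14-q->S14

A DFA must remember the last 3 symbols (since which symbol is third-to-last isn't known until the input ends). Use one state per possible window of the last ≤3 symbols; accept from those whose window starts with `q`.
15 states suffice.
          p    q  
>  S0     S1   S2 
   S1     S3   S4 
   S2     S5   S6 
   S3     S7   S8 
   S4     S9  S10 
   S5    S11  S12 
   S6    S13  S14 
   S7     S7   S8 
   S8     S9  S10 
   S9    S11  S12 
   S10   S13  S14 
 * S11    S7   S8 
 * S12    S9  S10 
 * S13   S11  S12 
 * S14   S13  S14 
(> = start, * = accepting)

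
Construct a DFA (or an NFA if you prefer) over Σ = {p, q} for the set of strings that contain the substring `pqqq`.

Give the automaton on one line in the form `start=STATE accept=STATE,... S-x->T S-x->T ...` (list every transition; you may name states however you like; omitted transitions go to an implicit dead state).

start=S0 accept=S4 S0-p->S1 S0-q->S0 S1-p->S1 S1-q->S2 S2-p->S1 S2-q->S3 S3-p->S1 S3-q->S4 S4-p->S4 S4-q->S4

Track how much of `pqqq` has been matched so far: state S0 is no progress, S4 is the absorbing accept state reached once `pqqq` has occurred. Intermediate states record partial matches; on a mismatch, fall back to the longest reusable overlap.
With 5 states:
        p   q  
>  S0   S1  S0 
   S1   S1  S2 
   S2   S1  S3 
   S3   S1  S4 
 * S4   S4  S4 
(> = start, * = accepting)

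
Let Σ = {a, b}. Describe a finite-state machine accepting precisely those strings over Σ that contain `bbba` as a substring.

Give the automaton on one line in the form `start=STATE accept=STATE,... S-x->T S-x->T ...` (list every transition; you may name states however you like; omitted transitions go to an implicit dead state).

start=s0 accept=s4 s0-a->s0 s0-b->s1 s1-a->s0 s1-b->s2 s2-a->s0 s2-b->s3 s3-a->s4 s3-b->s3 s4-a->s4 s4-b->s4

Track how much of `bbba` has been matched so far: state s0 is no progress, s4 is the absorbing accept state reached once `bbba` has occurred. Intermediate states record partial matches; on a mismatch, fall back to the longest reusable overlap.
5 states suffice.
        a   b  
>  s0   s0  s1 
   s1   s0  s2 
   s2   s0  s3 
   s3   s4  s3 
 * s4   s4  s4 
(> = start, * = accepting)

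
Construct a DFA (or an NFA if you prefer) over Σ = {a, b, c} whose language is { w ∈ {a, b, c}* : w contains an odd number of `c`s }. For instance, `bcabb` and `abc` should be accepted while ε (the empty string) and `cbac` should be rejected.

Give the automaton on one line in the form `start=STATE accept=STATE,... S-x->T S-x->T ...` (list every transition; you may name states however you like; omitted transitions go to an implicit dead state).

Keep the running count of `c`s modulo 2: each `c` advances along the cycle q0 → q1 → q0 while other symbols loop. Accept at q1.
2 states suffice.
        a   b   c  
>  q0   q0  q0  q1 
 * q1   q1  q1  q0 
(> = start, * = accepting)

start=q0 accept=q1 q0-a->q0 q0-b->q0 q0-c->q1 q1-a->q1 q1-b->q1 q1-c->q0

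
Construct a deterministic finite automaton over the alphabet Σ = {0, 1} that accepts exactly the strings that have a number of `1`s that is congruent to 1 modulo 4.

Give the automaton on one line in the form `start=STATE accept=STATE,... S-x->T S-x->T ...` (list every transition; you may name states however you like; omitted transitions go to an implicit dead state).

start=S0 accept=S1 S0-0->S0 S0-1->S1 S1-0->S1 S1-1->S2 S2-0->S2 S2-1->S3 S3-0->S3 S3-1->S0

Keep the running count of `1`s modulo 4: each `1` advances along the cycle S0 → S1 → S2 → S3 → S0 while other symbols loop. Accept at S1.
4 states suffice.
        0   1  
>  S0   S0  S1 
 * S1   S1  S2 
   S2   S2  S3 
   S3   S3  S0 
(> = start, * = accepting)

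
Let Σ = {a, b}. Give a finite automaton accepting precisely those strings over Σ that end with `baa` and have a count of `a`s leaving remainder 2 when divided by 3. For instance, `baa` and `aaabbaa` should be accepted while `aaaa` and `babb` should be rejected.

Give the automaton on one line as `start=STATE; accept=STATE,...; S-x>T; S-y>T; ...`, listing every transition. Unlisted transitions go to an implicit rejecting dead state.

Build one automaton per condition and run them in lockstep. The first has 4 states tracking how much of the suffix `baa` has currently been matched; the second has 3 states tracking the count of `a`s modulo 3. A product state is a pair (one from each), accepting exactly when both do. After merging equivalent states the machine shrinks.
6 states suffice.
        a   b  
>  q0   q1  q2 
   q1   q3  q1 
   q2   q4  q2 
   q3   q0  q3 
   q4   q5  q1 
 * q5   q0  q3 
(> = start, * = accepting)

start=q0; accept=q5; q0-a>q1; q0-b>q2; q1-a>q3; q1-b>q1; q2-a>q4; q2-b>q2; q3-a>q0; q3-b>q3; q4-a>q5; q4-b>q1; q5-a>q0; q5-b>q3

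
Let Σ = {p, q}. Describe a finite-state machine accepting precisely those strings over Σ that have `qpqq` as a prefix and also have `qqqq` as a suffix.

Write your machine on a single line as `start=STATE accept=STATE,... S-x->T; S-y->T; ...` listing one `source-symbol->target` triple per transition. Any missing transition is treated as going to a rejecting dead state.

Build one automaton per condition and run them in lockstep. The first has 6 states tracking whether the input so far still matches the prefix `qpqq`; the second has 5 states tracking how much of the suffix `qqqq` has currently been matched. A product state is a pair (one from each), accepting exactly when both do.
          p    q  
>  S0     S1   S2 
   S1     S1   S3 
   S2     S4   S5 
   S3     S1   S5 
   S4     S1   S6 
   S5     S1   S7 
   S6     S1   S8 
   S7     S1   S9 
   S8    S10  S11 
   S9     S1   S9 
   S10   S10  S12 
   S11   S10  S13 
   S12   S10   S8 
 * S13   S10  S13 
(> = start, * = accepting)

start=S0; accept=S13; S0-p->S1; S0-q->S2; S1-p->S1; S1-q->S3; S2-p->S4; S2-q->S5; S3-p->S1; S3-q->S5; S4-p->S1; S4-q->S6; S5-p->S1; S5-q->S7; S6-p->S1; S6-q->S8; S7-p->S1; S7-q->S9; S8-p->S10; S8-q->S11; S9-p->S1; S9-q->S9; S10-p->S10; S10-q->S12; S11-p->S10; S11-q->S13; S12-p->S10; S12-q->S8; S13-p->S10; S13-q->S13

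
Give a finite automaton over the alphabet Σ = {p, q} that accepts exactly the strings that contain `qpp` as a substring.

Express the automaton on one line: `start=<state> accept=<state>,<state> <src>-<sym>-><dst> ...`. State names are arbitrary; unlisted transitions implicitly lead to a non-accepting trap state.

start=S0 accept=S3 S0-p->S0 S0-q->S1 S1-p->S2 S1-q->S1 S2-p->S3 S2-q->S1 S3-p->S3 S3-q->S3

Track how much of `qpp` has been matched so far: state S0 is no progress, S3 is the absorbing accept state reached once `qpp` has occurred. Intermediate states record partial matches; on a mismatch, fall back to the longest reusable overlap.
        p   q  
>  S0   S0  S1 
   S1   S2  S1 
   S2   S3  S1 
 * S3   S3  S3 
(> = start, * = accepting)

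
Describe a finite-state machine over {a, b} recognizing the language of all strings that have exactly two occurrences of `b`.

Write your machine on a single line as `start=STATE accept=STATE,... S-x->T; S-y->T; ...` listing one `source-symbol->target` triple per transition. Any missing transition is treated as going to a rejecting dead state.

Count `b`s, saturating at 3: states S0 through S2 mean 0 through 2 `b`s seen; S3 means more than 2. Each `b` increments (capped at S3); other symbols loop. Accept from {S2}.
        a   b  
>  S0   S0  S1 
   S1   S1  S2 
 * S2   S2  S3 
   S3   S3  S3 
(> = start, * = accepting)

start=S0; accept=S2; S0-a->S0; S0-b->S1; S1-a->S1; S1-b->S2; S2-a->S2; S2-b->S3; S3-a->S3; S3-b->S3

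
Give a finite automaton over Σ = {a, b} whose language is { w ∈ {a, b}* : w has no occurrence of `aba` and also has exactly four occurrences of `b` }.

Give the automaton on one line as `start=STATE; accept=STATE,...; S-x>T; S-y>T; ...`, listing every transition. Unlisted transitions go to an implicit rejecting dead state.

Build one automaton per condition and run them in lockstep. The first has 4 states tracking partial matches of the forbidden pattern `aba`; the second has 6 states tracking the count of `b`s, saturating at 5. A product state is a pair (one from each), accepting exactly when both do. Minimizing collapses redundant product states.
14 states suffice.
          a    b  
>  q0     q1   q2 
   q1     q1   q3 
   q2     q4   q5 
   q3     q6   q5 
   q4     q4   q7 
   q5     q8   q9 
   q6     q6   q6 
   q7     q6   q9 
   q8     q8  q10 
   q9    q11  q12 
   q10    q6  q12 
   q11   q11  q13 
 * q12   q12   q6 
 * q13    q6   q6 
(> = start, * = accepting)

start=q0; accept=q12,q13; q0-a>q1; q0-b>q2; q1-a>q1; q1-b>q3; q2-a>q4; q2-b>q5; q3-a>q6; q3-b>q5; q4-a>q4; q4-b>q7; q5-a>q8; q5-b>q9; q6-a>q6; q6-b>q6; q7-a>q6; q7-b>q9; q8-a>q8; q8-b>q10; q9-a>q11; q9-b>q12; q10-a>q6; q10-b>q12; q11-a>q11; q11-b>q13; q12-a>q12; q12-b>q6; q13-a>q6; q13-b>q6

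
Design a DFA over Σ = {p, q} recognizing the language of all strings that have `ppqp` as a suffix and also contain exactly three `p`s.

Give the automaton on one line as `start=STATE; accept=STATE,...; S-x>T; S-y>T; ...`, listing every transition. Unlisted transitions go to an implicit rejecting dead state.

Run two small machines in parallel and take their product. One (5 states) tracks how much of the suffix `ppqp` has currently been matched; the other (5 states) tracks the count of `p`s, saturating at 4. Each combined state is a pair, one component from each; accept when both components accept. Equivalent product states are then merged.
6 states suffice.
        p   q  
>  S0   S1  S0 
   S1   S2  S3 
   S2   S3  S4 
   S3   S3  S3 
   S4   S5  S3 
 * S5   S3  S3 
(> = start, * = accepting)

start=S0; accept=S5; S0-p>S1; S0-q>S0; S1-p>S2; S1-q>S3; S2-p>S3; S2-q>S4; S3-p>S3; S3-q>S3; S4-p>S5; S4-q>S3; S5-p>S3; S5-q>S3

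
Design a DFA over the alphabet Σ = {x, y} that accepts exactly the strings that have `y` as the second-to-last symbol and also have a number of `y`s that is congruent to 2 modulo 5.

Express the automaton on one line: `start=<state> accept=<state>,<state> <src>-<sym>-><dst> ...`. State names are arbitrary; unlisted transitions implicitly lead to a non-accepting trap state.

Handle the two conditions separately and then intersect. The first has 7 states tracking the last 2 symbols read; the second has 5 states tracking the count of `y`s modulo 5. A product state is a pair (one from each), accepting exactly when both do. Minimizing collapses redundant product states.
        x   y  
>  q0   q0  q1 
   q1   q2  q3 
   q2   q2  q4 
 * q3   q5  q6 
   q4   q5  q6 
 * q5   q7  q6 
   q6   q6  q8 
   q7   q7  q6 
   q8   q8  q0 
(> = start, * = accepting)

start=q0 accept=q3,q5 q0-x->q0 q0-y->q1 q1-x->q2 q1-y->q3 q2-x->q2 q2-y->q4 q3-x->q5 q3-y->q6 q4-x->q5 q4-y->q6 q5-x->q7 q5-y->q6 q6-x->q6 q6-y->q8 q7-x->q7 q7-y->q6 q8-x->q8 q8-y->q0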